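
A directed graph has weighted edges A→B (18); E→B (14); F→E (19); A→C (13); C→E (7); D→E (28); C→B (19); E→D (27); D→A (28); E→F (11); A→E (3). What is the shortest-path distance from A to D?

Candidate routes:
A-C-E-D: 13 + 7 + 27 = 47
A-E-D: 3 + 27 = 30
The minimum is 30.

30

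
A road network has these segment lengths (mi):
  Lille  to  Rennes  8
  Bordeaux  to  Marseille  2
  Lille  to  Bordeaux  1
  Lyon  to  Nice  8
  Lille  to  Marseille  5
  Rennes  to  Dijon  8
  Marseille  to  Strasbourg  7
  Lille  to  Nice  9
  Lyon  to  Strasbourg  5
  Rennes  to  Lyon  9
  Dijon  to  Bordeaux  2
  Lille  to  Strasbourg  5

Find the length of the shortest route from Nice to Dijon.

Comparing a few candidate routes:
Nice → Lyon → Strasbourg → Marseille → Bordeaux → Dijon: 8 + 5 + 7 + 2 + 2 = 24
Nice → Lyon → Strasbourg → Lille → Bordeaux → Dijon: 8 + 5 + 5 + 1 + 2 = 21
Nice → Lille → Bordeaux → Dijon: 9 + 1 + 2 = 12
Nice → Lille → Rennes → Dijon: 9 + 8 + 8 = 25
Nice → Lille → Marseille → Bordeaux → Dijon: 9 + 5 + 2 + 2 = 18
Best route has total 12 mi.

12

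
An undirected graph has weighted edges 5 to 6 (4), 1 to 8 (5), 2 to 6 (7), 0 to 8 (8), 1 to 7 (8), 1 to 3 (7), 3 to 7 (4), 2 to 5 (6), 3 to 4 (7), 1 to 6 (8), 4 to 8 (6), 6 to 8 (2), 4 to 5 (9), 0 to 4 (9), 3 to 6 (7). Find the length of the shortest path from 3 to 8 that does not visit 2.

Some routes from 3 to 8 avoiding 2:
3 -> 6 -> 8: 7 + 2 = 9
3 -> 1 -> 8: 7 + 5 = 12
3 -> 4 -> 8: 7 + 6 = 13
Shortest: 9.

9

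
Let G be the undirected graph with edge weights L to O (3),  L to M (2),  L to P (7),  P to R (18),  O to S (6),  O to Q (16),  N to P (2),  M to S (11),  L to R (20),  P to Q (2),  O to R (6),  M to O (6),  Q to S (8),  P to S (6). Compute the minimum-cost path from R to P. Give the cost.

Some routes from R to P:
R→O→S→P: 6 + 6 + 6 = 18
R→P: 18
R→O→L→P: 6 + 3 + 7 = 16
R→O→M→L→P: 6 + 6 + 2 + 7 = 21
Shortest: 16.

16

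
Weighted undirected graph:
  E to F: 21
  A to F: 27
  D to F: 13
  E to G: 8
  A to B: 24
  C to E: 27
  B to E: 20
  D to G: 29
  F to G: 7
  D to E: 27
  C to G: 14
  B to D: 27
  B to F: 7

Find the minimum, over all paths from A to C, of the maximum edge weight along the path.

24

A few of the A→C routes:
A → B → F → E → G → C: max(24, 7, 21, 8, 14) = 24
A → B → F → G → C: max(24, 7, 7, 14) = 24
A → B → E → G → C: max(24, 20, 8, 14) = 24
Best route has worst link 24.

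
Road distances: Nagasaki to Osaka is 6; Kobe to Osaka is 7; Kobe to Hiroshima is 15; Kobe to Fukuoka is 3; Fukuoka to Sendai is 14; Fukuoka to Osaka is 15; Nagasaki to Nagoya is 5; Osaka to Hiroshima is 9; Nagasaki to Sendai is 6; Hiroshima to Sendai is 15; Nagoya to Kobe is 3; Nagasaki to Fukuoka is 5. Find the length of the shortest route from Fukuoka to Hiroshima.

Some routes from Fukuoka to Hiroshima:
Fukuoka - Kobe - Hiroshima: 3 + 15 = 18
Fukuoka - Nagasaki - Sendai - Hiroshima: 5 + 6 + 15 = 26
Fukuoka - Kobe - Osaka - Hiroshima: 3 + 7 + 9 = 19
Fukuoka - Osaka - Hiroshima: 15 + 9 = 24
Fukuoka - Kobe - Nagoya - Nagasaki - Osaka - Hiroshima: 3 + 3 + 5 + 6 + 9 = 26
Fukuoka - Nagasaki - Osaka - Hiroshima: 5 + 6 + 9 = 20
The minimum is 18.

18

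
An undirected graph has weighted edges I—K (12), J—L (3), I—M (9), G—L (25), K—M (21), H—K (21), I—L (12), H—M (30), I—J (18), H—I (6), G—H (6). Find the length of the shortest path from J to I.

15

Comparing a few candidate routes:
J - L - G - H - K - M - I: 3 + 25 + 6 + 21 + 21 + 9 = 85
J - L - I: 3 + 12 = 15
J - L - G - H - I: 3 + 25 + 6 + 6 = 40
J - L - G - H - K - I: 3 + 25 + 6 + 21 + 12 = 67
J - L - G - H - M - I: 3 + 25 + 6 + 30 + 9 = 73
J - I: 18
The minimum is 15.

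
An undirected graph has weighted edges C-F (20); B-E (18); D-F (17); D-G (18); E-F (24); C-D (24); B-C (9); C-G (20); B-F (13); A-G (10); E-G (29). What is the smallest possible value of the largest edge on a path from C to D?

Checking several routes:
C → B → E → F → D: max(9, 18, 24, 17) = 24
C → D: max(24) = 24
C → F → D: max(20, 17) = 20
C → B → F → D: max(9, 13, 17) = 17
C → G → D: max(20, 18) = 20
Best route has worst link 17.

17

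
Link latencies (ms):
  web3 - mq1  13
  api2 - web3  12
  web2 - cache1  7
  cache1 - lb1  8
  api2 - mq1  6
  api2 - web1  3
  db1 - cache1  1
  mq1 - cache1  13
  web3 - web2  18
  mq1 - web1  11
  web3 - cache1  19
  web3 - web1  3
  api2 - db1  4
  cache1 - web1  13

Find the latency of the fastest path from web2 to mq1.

18

Checking several routes:
web2 → cache1 → db1 → api2 → web1 → mq1: 7 + 1 + 4 + 3 + 11 = 26
web2 → cache1 → db1 → api2 → mq1: 7 + 1 + 4 + 6 = 18
web2 → cache1 → mq1: 7 + 13 = 20
web2 → cache1 → web1 → api2 → mq1: 7 + 13 + 3 + 6 = 29
Shortest: 18 ms.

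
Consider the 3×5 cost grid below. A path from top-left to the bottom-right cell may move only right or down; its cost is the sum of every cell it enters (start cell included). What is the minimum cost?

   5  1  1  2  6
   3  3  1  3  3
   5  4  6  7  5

Take r0c0 r0c1 r0c2 r1c2 r1c3 r1c4 r2c4 for a total of 5 + 1 + 1 + 1 + 3 + 3 + 5 = 19.
(Top row then right column would cost 23.)

19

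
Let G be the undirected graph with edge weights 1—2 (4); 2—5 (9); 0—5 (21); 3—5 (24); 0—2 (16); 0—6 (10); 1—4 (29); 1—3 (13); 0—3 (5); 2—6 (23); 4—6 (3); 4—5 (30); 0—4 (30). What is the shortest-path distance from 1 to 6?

27

Comparing a few candidate routes:
1 -> 2 -> 6: 4 + 23 = 27
1 -> 3 -> 0 -> 6: 13 + 5 + 10 = 28
1 -> 2 -> 0 -> 6: 4 + 16 + 10 = 30
Best route has total 27.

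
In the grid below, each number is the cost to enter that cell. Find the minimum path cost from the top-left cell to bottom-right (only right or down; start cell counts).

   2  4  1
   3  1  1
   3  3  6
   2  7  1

Take [0,0]→[1,0]→[1,1]→[1,2]→[2,2]→[3,2] for a total of 2 + 3 + 1 + 1 + 6 + 1 = 14.
(Top row then right column would cost 15.)

14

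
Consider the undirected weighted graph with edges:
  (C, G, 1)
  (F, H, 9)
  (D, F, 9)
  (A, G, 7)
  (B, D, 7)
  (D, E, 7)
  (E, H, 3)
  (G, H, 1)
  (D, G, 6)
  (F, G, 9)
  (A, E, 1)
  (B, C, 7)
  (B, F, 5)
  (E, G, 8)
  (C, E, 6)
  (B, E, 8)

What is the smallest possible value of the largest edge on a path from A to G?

Comparing a few candidate routes:
A → E → H → G: max(1, 3, 1) = 3
A → E → C → B → D → G: max(1, 6, 7, 7, 6) = 7
A → E → C → G: max(1, 6, 1) = 6
Smallest bottleneck: 3.

3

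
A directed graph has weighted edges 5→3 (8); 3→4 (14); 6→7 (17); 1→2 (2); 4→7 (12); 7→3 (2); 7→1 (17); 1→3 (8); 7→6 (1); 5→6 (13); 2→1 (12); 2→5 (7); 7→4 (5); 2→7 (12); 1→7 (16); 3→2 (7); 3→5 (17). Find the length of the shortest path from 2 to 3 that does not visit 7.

15

Paths from 2 to 3 avoiding 7:
2 → 1 → 3: 12 + 8 = 20
2 → 5 → 3: 7 + 8 = 15
Best route has total 15.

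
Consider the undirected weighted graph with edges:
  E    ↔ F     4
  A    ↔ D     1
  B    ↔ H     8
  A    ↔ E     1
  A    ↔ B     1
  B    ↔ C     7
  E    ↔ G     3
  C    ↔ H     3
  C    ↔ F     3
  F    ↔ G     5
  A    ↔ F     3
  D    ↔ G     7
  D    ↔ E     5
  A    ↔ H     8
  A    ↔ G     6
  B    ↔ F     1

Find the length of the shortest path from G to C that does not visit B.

8

Checking several routes:
G → E → A → F → C: 3 + 1 + 3 + 3 = 10
G → F → C: 5 + 3 = 8
G → E → F → C: 3 + 4 + 3 = 10
The minimum is 8.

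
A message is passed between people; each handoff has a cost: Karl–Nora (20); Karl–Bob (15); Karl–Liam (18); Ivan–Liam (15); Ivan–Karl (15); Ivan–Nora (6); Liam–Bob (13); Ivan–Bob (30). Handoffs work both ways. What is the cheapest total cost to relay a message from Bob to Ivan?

28

Some routes from Bob to Ivan:
Bob -> Liam -> Ivan: 13 + 15 = 28
Bob -> Karl -> Ivan: 15 + 15 = 30
Bob -> Ivan: 30
The minimum is 28.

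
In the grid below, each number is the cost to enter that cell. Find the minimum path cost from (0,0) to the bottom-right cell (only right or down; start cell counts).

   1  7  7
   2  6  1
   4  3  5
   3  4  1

15

Path [0,0]→[1,0]→[2,0]→[2,1]→[3,1]→[3,2]: 1 + 2 + 4 + 3 + 4 + 1 = 15.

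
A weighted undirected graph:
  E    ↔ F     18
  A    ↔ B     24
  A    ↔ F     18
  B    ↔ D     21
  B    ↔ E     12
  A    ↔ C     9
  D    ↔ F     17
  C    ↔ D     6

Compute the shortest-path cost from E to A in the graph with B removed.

Paths from E to A avoiding B:
E - F - D - C - A: 18 + 17 + 6 + 9 = 50
E - F - A: 18 + 18 = 36
Shortest: 36.

36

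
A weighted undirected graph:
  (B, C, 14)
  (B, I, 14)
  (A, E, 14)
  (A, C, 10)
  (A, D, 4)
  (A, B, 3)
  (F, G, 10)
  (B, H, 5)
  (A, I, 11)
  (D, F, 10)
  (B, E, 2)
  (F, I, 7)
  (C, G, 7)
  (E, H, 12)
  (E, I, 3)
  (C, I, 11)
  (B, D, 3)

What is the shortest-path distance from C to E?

14

Checking several routes:
C→B→E: 14 + 2 = 16
C→I→E: 11 + 3 = 14
C→A→B→E: 10 + 3 + 2 = 15
Best route has total 14.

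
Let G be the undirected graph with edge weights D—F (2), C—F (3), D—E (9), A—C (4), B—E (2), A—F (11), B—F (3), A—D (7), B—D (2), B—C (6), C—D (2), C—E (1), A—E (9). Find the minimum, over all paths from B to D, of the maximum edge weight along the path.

Some routes from B to D:
B - E - C - D: max(2, 1, 2) = 2
B - D: max(2) = 2
B - F - C - D: max(3, 3, 2) = 3
B - F - D: max(3, 2) = 3
Smallest bottleneck: 2.

2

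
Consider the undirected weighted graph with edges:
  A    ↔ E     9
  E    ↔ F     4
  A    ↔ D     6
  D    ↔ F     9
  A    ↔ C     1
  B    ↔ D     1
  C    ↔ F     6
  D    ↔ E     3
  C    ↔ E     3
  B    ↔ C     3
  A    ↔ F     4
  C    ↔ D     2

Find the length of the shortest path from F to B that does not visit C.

Some routes from F to B avoiding C:
F -> E -> D -> B: 4 + 3 + 1 = 8
F -> A -> E -> D -> B: 4 + 9 + 3 + 1 = 17
F -> A -> D -> B: 4 + 6 + 1 = 11
F -> D -> B: 9 + 1 = 10
Shortest: 8.

8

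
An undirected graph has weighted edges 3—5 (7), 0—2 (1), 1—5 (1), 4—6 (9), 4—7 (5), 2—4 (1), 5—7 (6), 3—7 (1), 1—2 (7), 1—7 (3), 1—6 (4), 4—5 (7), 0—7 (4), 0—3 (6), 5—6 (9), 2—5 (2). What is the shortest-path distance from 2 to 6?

Checking several routes:
2 -> 5 -> 6: 2 + 9 = 11
2 -> 5 -> 1 -> 6: 2 + 1 + 4 = 7
2 -> 1 -> 6: 7 + 4 = 11
2 -> 4 -> 6: 1 + 9 = 10
Shortest: 7.

7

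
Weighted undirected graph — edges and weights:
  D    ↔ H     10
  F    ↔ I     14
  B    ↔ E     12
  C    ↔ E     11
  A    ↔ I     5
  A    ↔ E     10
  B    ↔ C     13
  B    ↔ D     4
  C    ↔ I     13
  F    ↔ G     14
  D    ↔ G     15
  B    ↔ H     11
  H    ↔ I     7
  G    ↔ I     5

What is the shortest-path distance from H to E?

Comparing a few candidate routes:
H -> D -> B -> E: 10 + 4 + 12 = 26
H -> B -> E: 11 + 12 = 23
H -> I -> A -> E: 7 + 5 + 10 = 22
The minimum is 22.

22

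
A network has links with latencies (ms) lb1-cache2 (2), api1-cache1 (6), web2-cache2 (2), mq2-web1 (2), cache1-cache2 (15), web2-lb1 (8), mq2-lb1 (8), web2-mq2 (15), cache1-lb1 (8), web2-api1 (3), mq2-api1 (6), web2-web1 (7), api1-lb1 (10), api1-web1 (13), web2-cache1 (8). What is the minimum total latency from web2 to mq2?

9

Comparing a few candidate routes:
web2→mq2: 15
web2→lb1→mq2: 8 + 8 = 16
web2→web1→mq2: 7 + 2 = 9
web2→cache2→lb1→mq2: 2 + 2 + 8 = 12
web2→api1→mq2: 3 + 6 = 9
Best route has total 9 ms.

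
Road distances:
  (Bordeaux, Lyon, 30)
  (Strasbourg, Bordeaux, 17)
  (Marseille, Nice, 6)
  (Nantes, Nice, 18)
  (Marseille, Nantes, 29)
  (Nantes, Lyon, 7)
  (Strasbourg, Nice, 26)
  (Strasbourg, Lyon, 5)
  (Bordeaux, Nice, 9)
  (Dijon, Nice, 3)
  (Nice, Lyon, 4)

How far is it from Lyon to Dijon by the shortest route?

7

Some routes from Lyon to Dijon:
Lyon→Strasbourg→Nice→Dijon: 5 + 26 + 3 = 34
Lyon→Nantes→Nice→Dijon: 7 + 18 + 3 = 28
Lyon→Nice→Dijon: 4 + 3 = 7
Best route has total 7.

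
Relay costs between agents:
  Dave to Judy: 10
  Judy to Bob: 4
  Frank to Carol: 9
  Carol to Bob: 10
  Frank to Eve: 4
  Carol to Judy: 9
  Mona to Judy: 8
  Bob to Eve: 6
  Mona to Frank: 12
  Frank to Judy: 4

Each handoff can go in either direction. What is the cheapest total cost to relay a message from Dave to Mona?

18

Routes from Dave to Mona:
Dave -> Judy -> Frank -> Mona: 10 + 4 + 12 = 26
Dave -> Judy -> Bob -> Eve -> Frank -> Mona: 10 + 4 + 6 + 4 + 12 = 36
Dave -> Judy -> Mona: 10 + 8 = 18
Dave -> Judy -> Carol -> Frank -> Mona: 10 + 9 + 9 + 12 = 40
Dave -> Judy -> Carol -> Bob -> Eve -> Frank -> Mona: 10 + 9 + 10 + 6 + 4 + 12 = 51
Dave -> Judy -> Bob -> Carol -> Frank -> Mona: 10 + 4 + 10 + 9 + 12 = 45
Shortest: 18.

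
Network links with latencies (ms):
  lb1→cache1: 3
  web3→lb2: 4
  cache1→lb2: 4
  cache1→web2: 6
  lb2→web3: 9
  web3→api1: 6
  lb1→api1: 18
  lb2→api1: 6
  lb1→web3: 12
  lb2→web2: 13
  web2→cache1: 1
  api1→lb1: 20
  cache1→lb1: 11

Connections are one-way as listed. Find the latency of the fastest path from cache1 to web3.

Routes from cache1 to web3:
cache1 → lb2 → web3: 4 + 9 = 13
cache1 → lb2 → api1 → lb1 → web3: 4 + 6 + 20 + 12 = 42
cache1 → lb1 → web3: 11 + 12 = 23
Shortest: 13 ms.

13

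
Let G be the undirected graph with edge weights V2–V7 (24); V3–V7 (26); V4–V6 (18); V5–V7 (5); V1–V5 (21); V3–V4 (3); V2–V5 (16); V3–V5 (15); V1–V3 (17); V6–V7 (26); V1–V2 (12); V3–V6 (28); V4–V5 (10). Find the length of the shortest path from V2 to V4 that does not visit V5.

32

A few of the V2→V4 routes:
V2 -> V1 -> V3 -> V6 -> V4: 12 + 17 + 28 + 18 = 75
V2 -> V7 -> V6 -> V4: 24 + 26 + 18 = 68
V2 -> V7 -> V3 -> V4: 24 + 26 + 3 = 53
V2 -> V7 -> V6 -> V3 -> V4: 24 + 26 + 28 + 3 = 81
V2 -> V1 -> V3 -> V4: 12 + 17 + 3 = 32
V2 -> V7 -> V3 -> V6 -> V4: 24 + 26 + 28 + 18 = 96
Best route has total 32.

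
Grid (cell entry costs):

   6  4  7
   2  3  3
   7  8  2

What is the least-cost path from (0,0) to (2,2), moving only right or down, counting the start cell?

Take r0c0 -> r1c0 -> r1c1 -> r1c2 -> r2c2 for a total of 6 + 2 + 3 + 3 + 2 = 16.
For comparison, the top-then-right route costs 22.

16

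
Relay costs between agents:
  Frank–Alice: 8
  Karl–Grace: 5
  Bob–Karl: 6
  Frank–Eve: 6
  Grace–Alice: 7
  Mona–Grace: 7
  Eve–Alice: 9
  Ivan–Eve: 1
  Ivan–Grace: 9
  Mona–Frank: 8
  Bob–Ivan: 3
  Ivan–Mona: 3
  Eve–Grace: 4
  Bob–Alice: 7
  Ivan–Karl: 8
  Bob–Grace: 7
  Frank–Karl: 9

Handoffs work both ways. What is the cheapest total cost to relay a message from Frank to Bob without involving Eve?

14

Some routes from Frank to Bob avoiding Eve:
Frank → Alice → Bob: 8 + 7 = 15
Frank → Mona → Ivan → Bob: 8 + 3 + 3 = 14
Frank → Karl → Ivan → Bob: 9 + 8 + 3 = 20
Frank → Karl → Bob: 9 + 6 = 15
The minimum is 14.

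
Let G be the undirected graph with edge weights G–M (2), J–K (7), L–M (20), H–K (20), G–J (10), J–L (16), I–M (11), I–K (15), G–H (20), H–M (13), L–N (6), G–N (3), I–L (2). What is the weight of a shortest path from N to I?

8

Some routes from N to I:
N → G → M → L → I: 3 + 2 + 20 + 2 = 27
N → L → I: 6 + 2 = 8
N → G → M → I: 3 + 2 + 11 = 16
The minimum is 8.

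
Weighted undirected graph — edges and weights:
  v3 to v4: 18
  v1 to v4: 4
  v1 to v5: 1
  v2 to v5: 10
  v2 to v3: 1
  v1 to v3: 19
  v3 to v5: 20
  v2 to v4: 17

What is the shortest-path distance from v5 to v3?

11

Some routes from v5 to v3:
v5 - v1 - v4 - v3: 1 + 4 + 18 = 23
v5 - v1 - v3: 1 + 19 = 20
v5 - v1 - v4 - v2 - v3: 1 + 4 + 17 + 1 = 23
v5 - v2 - v3: 10 + 1 = 11
v5 - v3: 20
The minimum is 11.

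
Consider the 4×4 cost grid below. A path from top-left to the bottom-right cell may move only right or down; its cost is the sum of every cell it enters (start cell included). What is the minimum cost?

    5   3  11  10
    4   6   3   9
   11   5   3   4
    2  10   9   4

Best path: (0,0)→(0,1)→(1,1)→(1,2)→(2,2)→(2,3)→(3,3)
Cost: 5 + 3 + 6 + 3 + 3 + 4 + 4 = 28

28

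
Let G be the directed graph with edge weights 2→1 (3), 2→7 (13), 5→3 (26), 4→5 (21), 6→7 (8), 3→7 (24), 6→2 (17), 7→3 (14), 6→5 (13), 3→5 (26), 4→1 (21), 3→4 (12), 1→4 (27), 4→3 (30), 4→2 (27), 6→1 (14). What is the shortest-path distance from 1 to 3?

57

Routes from 1 to 3:
1 → 4 → 2 → 7 → 3: 27 + 27 + 13 + 14 = 81
1 → 4 → 3: 27 + 30 = 57
1 → 4 → 5 → 3: 27 + 21 + 26 = 74
The minimum is 57.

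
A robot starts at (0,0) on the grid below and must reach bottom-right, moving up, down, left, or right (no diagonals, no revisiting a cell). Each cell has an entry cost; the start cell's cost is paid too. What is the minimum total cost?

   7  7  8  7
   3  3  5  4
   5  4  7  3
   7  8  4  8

33

Take (0,0) -> (1,0) -> (1,1) -> (1,2) -> (1,3) -> (2,3) -> (3,3) for a total of 7 + 3 + 3 + 5 + 4 + 3 + 8 = 33.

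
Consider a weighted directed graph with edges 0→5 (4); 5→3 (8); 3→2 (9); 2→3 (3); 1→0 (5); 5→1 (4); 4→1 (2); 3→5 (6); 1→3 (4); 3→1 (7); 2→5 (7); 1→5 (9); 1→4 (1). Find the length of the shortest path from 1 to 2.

13

Paths from 1 to 2:
1 → 0 → 5 → 3 → 2: 5 + 4 + 8 + 9 = 26
1 → 3 → 2: 4 + 9 = 13
1 → 5 → 3 → 2: 9 + 8 + 9 = 26
Best route has total 13.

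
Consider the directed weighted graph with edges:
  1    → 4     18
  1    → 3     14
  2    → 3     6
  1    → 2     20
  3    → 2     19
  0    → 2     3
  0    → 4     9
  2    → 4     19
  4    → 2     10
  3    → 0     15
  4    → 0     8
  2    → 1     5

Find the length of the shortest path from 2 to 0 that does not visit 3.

27

Routes from 2 to 0 avoiding 3:
2 -> 4 -> 0: 19 + 8 = 27
2 -> 1 -> 4 -> 0: 5 + 18 + 8 = 31
Shortest: 27.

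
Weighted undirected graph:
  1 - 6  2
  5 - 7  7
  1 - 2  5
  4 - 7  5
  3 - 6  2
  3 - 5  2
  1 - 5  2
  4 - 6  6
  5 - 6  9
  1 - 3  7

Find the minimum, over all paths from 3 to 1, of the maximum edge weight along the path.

2

A few of the 3→1 routes:
3-5-1: max(2, 2) = 2
3-6-1: max(2, 2) = 2
3-5-7-4-6-1: max(2, 7, 5, 6, 2) = 7
3-6-4-7-5-1: max(2, 6, 5, 7, 2) = 7
Smallest bottleneck: 2.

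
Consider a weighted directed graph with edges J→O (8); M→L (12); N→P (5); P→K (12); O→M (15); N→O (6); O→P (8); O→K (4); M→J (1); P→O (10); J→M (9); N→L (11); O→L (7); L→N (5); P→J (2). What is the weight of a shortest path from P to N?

22

Comparing a few candidate routes:
P-J-M-L-N: 2 + 9 + 12 + 5 = 28
P-J-O-L-N: 2 + 8 + 7 + 5 = 22
P-O-L-N: 10 + 7 + 5 = 22
P-J-O-M-L-N: 2 + 8 + 15 + 12 + 5 = 42
Shortest: 22.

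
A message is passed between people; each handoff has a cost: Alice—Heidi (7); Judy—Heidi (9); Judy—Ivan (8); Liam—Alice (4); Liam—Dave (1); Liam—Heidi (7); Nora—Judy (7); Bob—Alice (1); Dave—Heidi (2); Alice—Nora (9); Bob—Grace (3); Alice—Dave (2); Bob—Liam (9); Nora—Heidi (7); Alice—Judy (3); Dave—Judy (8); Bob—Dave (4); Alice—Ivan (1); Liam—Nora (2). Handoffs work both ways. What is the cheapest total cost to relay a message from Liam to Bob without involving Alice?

5

Checking several routes:
Liam - Bob: 9
Liam - Heidi - Dave - Bob: 7 + 2 + 4 = 13
Liam - Dave - Bob: 1 + 4 = 5
The minimum is 5.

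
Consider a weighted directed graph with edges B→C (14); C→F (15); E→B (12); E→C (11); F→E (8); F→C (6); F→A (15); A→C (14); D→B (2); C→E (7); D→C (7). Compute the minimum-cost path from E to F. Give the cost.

26

Candidate routes:
E - C - F: 11 + 15 = 26
E - B - C - F: 12 + 14 + 15 = 41
Shortest: 26.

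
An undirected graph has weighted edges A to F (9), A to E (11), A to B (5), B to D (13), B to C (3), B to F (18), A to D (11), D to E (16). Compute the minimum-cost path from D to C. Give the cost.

Comparing a few candidate routes:
D → B → C: 13 + 3 = 16
D → A → B → C: 11 + 5 + 3 = 19
D → E → A → B → C: 16 + 11 + 5 + 3 = 35
The minimum is 16.

16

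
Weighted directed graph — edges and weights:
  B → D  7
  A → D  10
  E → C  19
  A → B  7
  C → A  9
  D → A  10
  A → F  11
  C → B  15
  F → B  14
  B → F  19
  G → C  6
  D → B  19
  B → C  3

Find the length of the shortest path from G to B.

Candidate routes:
G - C - B: 6 + 15 = 21
G - C - A - F - B: 6 + 9 + 11 + 14 = 40
G - C - A - D - B: 6 + 9 + 10 + 19 = 44
G - C - A - B: 6 + 9 + 7 = 22
Best route has total 21.

21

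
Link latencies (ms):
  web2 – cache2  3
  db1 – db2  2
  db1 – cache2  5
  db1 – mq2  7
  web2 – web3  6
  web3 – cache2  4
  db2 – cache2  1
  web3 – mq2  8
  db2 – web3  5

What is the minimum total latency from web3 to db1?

7

Comparing a few candidate routes:
web3-db2-cache2-db1: 5 + 1 + 5 = 11
web3-web2-cache2-db2-db1: 6 + 3 + 1 + 2 = 12
web3-db2-db1: 5 + 2 = 7
web3-cache2-db1: 4 + 5 = 9
web3-cache2-db2-db1: 4 + 1 + 2 = 7
Shortest: 7 ms.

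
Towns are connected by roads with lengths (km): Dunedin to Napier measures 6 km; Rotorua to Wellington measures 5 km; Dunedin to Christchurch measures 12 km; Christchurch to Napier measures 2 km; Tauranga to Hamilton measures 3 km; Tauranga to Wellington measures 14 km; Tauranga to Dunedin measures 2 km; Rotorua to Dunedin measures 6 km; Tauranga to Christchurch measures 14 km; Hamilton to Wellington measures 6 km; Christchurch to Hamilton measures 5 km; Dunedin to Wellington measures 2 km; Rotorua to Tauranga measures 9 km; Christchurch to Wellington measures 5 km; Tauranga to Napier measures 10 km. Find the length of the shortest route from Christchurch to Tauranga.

8

Comparing a few candidate routes:
Christchurch→Dunedin→Tauranga: 12 + 2 = 14
Christchurch→Wellington→Dunedin→Tauranga: 5 + 2 + 2 = 9
Christchurch→Napier→Dunedin→Tauranga: 2 + 6 + 2 = 10
Christchurch→Hamilton→Tauranga: 5 + 3 = 8
Christchurch→Napier→Tauranga: 2 + 10 = 12
Christchurch→Wellington→Hamilton→Tauranga: 5 + 6 + 3 = 14
The minimum is 8 km.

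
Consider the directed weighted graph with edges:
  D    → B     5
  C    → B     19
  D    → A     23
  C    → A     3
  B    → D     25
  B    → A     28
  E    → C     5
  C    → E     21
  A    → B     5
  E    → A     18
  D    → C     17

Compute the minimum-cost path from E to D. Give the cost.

38

Candidate routes:
E -> C -> A -> B -> D: 5 + 3 + 5 + 25 = 38
E -> A -> B -> D: 18 + 5 + 25 = 48
E -> C -> B -> D: 5 + 19 + 25 = 49
Best route has total 38.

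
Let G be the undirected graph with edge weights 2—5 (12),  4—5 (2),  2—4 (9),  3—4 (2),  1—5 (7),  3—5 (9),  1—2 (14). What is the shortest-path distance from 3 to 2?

Comparing a few candidate routes:
3→5→4→2: 9 + 2 + 9 = 20
3→4→5→2: 2 + 2 + 12 = 16
3→4→2: 2 + 9 = 11
The minimum is 11.

11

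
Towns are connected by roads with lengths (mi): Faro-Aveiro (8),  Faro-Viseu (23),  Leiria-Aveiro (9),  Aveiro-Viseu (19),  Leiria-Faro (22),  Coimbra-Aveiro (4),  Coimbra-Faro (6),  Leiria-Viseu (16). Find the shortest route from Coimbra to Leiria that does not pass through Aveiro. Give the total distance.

Candidate routes:
Coimbra→Faro→Leiria: 6 + 22 = 28
Coimbra→Faro→Viseu→Leiria: 6 + 23 + 16 = 45
Best route has total 28 mi.

28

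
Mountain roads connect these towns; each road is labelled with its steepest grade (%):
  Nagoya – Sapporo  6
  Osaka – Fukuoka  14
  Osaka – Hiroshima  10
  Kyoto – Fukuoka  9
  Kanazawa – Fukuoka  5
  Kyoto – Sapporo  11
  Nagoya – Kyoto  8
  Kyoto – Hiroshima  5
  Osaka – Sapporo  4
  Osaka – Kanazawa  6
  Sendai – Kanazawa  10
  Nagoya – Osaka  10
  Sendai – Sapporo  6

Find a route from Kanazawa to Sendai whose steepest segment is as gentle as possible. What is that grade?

A few of the Kanazawa→Sendai routes:
Kanazawa → Osaka → Sapporo → Sendai: max(6, 4, 6) = 6
Kanazawa → Fukuoka → Kyoto → Nagoya → Osaka → Sapporo → Sendai: max(5, 9, 8, 10, 4, 6) = 10
Kanazawa → Fukuoka → Kyoto → Hiroshima → Osaka → Sapporo → Sendai: max(5, 9, 5, 10, 4, 6) = 10
Kanazawa → Fukuoka → Kyoto → Nagoya → Sapporo → Sendai: max(5, 9, 8, 6, 6) = 9
Kanazawa → Fukuoka → Kyoto → Hiroshima → Osaka → Nagoya → Sapporo → Sendai: max(5, 9, 5, 10, 10, 6, 6) = 10
Best route has worst link 6%.

6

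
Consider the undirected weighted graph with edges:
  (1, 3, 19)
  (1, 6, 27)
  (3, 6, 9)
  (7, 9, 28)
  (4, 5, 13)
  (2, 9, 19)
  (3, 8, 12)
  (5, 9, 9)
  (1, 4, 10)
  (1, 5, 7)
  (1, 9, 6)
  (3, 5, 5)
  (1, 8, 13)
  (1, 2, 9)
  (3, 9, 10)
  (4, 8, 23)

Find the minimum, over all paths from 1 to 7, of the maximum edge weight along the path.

Checking several routes:
1 -> 8 -> 4 -> 5 -> 9 -> 7: max(13, 23, 13, 9, 28) = 28
1 -> 8 -> 4 -> 5 -> 3 -> 9 -> 7: max(13, 23, 13, 5, 10, 28) = 28
1 -> 8 -> 3 -> 5 -> 9 -> 7: max(13, 12, 5, 9, 28) = 28
1 -> 3 -> 9 -> 7: max(19, 10, 28) = 28
1 -> 8 -> 3 -> 9 -> 7: max(13, 12, 10, 28) = 28
1 -> 3 -> 8 -> 4 -> 5 -> 9 -> 7: max(19, 12, 23, 13, 9, 28) = 28
Smallest bottleneck: 28.

28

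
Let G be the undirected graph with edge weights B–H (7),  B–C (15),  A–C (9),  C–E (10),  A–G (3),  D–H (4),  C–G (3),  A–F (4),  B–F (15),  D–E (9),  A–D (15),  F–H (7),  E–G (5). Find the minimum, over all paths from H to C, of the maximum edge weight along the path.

Checking several routes:
H-D-E-G-A-C: max(4, 9, 5, 3, 9) = 9
H-F-A-C: max(7, 4, 9) = 9
H-F-A-G-C: max(7, 4, 3, 3) = 7
H-D-E-G-C: max(4, 9, 5, 3) = 9
H-F-A-G-E-C: max(7, 4, 3, 5, 10) = 10
Best route has worst link 7.

7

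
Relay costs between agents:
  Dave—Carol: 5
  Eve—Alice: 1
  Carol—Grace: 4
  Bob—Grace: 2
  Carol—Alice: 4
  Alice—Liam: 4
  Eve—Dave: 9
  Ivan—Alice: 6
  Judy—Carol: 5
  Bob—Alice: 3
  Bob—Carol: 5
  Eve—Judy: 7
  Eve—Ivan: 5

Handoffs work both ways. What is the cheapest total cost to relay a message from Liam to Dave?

Checking several routes:
Liam-Alice-Bob-Carol-Dave: 4 + 3 + 5 + 5 = 17
Liam-Alice-Eve-Dave: 4 + 1 + 9 = 14
Liam-Alice-Carol-Dave: 4 + 4 + 5 = 13
Liam-Alice-Bob-Grace-Carol-Dave: 4 + 3 + 2 + 4 + 5 = 18
Shortest: 13.

13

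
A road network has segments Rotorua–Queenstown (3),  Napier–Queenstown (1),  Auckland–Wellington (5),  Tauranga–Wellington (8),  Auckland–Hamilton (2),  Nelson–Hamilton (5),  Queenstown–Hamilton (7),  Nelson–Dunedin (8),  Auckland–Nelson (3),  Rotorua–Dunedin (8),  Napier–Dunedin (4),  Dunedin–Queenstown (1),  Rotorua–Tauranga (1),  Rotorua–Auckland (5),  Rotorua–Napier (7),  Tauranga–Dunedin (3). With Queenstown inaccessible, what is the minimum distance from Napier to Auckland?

12

Comparing a few candidate routes:
Napier → Rotorua → Auckland: 7 + 5 = 12
Napier → Dunedin → Tauranga → Rotorua → Auckland: 4 + 3 + 1 + 5 = 13
Napier → Dunedin → Nelson → Auckland: 4 + 8 + 3 = 15
Shortest: 12 mi.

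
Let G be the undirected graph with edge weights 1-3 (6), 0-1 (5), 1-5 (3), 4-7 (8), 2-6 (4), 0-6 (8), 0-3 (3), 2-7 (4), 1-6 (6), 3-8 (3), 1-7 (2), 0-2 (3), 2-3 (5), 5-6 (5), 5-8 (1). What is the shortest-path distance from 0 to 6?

7

Some routes from 0 to 6:
0 - 2 - 6: 3 + 4 = 7
0 - 6: 8
0 - 3 - 8 - 5 - 6: 3 + 3 + 1 + 5 = 12
0 - 1 - 6: 5 + 6 = 11
The minimum is 7.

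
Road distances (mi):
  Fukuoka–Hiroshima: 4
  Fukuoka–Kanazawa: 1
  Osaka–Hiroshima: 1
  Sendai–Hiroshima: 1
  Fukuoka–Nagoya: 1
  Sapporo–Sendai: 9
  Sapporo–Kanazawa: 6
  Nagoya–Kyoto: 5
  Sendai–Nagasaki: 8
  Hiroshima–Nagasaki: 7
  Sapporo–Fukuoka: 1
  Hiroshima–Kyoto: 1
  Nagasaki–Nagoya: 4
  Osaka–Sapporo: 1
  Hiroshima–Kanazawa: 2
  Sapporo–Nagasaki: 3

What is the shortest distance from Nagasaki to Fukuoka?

Some routes from Nagasaki to Fukuoka:
Nagasaki→Sapporo→Osaka→Hiroshima→Fukuoka: 3 + 1 + 1 + 4 = 9
Nagasaki→Hiroshima→Kanazawa→Fukuoka: 7 + 2 + 1 = 10
Nagasaki→Sapporo→Kanazawa→Fukuoka: 3 + 6 + 1 = 10
Nagasaki→Nagoya→Fukuoka: 4 + 1 = 5
Nagasaki→Sapporo→Osaka→Hiroshima→Kanazawa→Fukuoka: 3 + 1 + 1 + 2 + 1 = 8
Nagasaki→Sapporo→Fukuoka: 3 + 1 = 4
Shortest: 4 mi.

4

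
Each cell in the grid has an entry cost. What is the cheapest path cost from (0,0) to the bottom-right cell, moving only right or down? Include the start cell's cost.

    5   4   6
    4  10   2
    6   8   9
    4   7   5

31

Path (0,0) → (0,1) → (0,2) → (1,2) → (2,2) → (3,2): 5 + 4 + 6 + 2 + 9 + 5 = 31.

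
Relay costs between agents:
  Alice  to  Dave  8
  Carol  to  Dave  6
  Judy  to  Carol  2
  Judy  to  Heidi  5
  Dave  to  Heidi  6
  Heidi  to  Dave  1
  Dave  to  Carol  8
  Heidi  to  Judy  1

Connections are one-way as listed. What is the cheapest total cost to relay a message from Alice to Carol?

16

Paths from Alice to Carol:
Alice→Dave→Carol: 8 + 8 = 16
Alice→Dave→Heidi→Judy→Carol: 8 + 6 + 1 + 2 = 17
The minimum is 16.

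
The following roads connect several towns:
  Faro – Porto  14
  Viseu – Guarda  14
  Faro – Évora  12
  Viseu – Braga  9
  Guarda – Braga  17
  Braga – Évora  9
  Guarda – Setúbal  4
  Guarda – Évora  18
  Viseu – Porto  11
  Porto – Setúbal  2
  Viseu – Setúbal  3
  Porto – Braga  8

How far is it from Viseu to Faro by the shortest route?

Checking several routes:
Viseu → Braga → Évora → Faro: 9 + 9 + 12 = 30
Viseu → Setúbal → Porto → Faro: 3 + 2 + 14 = 19
Viseu → Porto → Faro: 11 + 14 = 25
Shortest: 19.

19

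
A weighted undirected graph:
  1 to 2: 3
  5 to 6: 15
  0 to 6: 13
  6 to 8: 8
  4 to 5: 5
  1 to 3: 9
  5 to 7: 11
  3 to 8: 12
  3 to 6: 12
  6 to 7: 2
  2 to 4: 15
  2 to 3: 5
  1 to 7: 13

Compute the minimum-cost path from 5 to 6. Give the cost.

Checking several routes:
5 - 7 - 6: 11 + 2 = 13
5 - 4 - 2 - 1 - 3 - 6: 5 + 15 + 3 + 9 + 12 = 44
5 - 4 - 2 - 3 - 6: 5 + 15 + 5 + 12 = 37
5 - 4 - 2 - 1 - 7 - 6: 5 + 15 + 3 + 13 + 2 = 38
5 - 6: 15
5 - 7 - 1 - 2 - 3 - 6: 11 + 13 + 3 + 5 + 12 = 44
The minimum is 13.

13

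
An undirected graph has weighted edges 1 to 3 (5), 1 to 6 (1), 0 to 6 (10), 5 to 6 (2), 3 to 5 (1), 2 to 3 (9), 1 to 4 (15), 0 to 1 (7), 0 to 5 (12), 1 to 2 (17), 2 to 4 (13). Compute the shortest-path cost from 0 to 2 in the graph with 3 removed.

Comparing a few candidate routes:
0 -> 6 -> 1 -> 2: 10 + 1 + 17 = 28
0 -> 6 -> 1 -> 4 -> 2: 10 + 1 + 15 + 13 = 39
0 -> 1 -> 4 -> 2: 7 + 15 + 13 = 35
0 -> 5 -> 6 -> 1 -> 2: 12 + 2 + 1 + 17 = 32
0 -> 1 -> 2: 7 + 17 = 24
Best route has total 24.

24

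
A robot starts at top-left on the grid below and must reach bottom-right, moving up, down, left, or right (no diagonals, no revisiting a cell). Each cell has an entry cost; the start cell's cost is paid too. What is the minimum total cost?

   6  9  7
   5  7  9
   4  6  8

Take (0,0)→(1,0)→(2,0)→(2,1)→(2,2) for a total of 6 + 5 + 4 + 6 + 8 = 29.

29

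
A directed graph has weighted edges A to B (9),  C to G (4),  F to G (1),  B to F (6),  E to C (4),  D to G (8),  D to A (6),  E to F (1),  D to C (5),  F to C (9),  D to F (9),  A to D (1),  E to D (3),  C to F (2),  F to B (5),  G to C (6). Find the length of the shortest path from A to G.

9

Checking several routes:
A - B - F - G: 9 + 6 + 1 = 16
A - D - G: 1 + 8 = 9
A - D - C - G: 1 + 5 + 4 = 10
A - D - C - F - G: 1 + 5 + 2 + 1 = 9
A - D - F - G: 1 + 9 + 1 = 11
The minimum is 9.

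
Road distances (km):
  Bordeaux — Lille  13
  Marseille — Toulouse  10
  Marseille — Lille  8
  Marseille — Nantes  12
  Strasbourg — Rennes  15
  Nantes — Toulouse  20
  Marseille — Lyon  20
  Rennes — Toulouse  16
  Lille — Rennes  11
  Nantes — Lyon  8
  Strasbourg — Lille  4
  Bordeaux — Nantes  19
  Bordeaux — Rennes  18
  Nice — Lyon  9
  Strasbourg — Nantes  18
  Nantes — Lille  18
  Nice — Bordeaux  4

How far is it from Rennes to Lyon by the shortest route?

Checking several routes:
Rennes - Bordeaux - Nice - Lyon: 18 + 4 + 9 = 31
Rennes - Lille - Bordeaux - Nice - Lyon: 11 + 13 + 4 + 9 = 37
Rennes - Lille - Nantes - Lyon: 11 + 18 + 8 = 37
Rennes - Lille - Marseille - Lyon: 11 + 8 + 20 = 39
Rennes - Lille - Marseille - Nantes - Lyon: 11 + 8 + 12 + 8 = 39
Shortest: 31 km.

31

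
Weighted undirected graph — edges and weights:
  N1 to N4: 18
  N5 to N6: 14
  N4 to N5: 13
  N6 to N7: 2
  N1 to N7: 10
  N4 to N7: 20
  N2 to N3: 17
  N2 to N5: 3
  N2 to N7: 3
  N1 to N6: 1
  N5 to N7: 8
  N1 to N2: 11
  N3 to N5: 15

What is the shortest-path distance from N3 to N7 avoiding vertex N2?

Comparing a few candidate routes:
N3→N5→N6→N1→N7: 15 + 14 + 1 + 10 = 40
N3→N5→N7: 15 + 8 = 23
N3→N5→N6→N7: 15 + 14 + 2 = 31
N3→N5→N4→N7: 15 + 13 + 20 = 48
Best route has total 23.

23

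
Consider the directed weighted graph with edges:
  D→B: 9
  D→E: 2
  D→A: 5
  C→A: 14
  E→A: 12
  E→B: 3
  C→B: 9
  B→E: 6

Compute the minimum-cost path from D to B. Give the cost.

Routes from D to B:
D → B: 9
D → E → B: 2 + 3 = 5
The minimum is 5.

5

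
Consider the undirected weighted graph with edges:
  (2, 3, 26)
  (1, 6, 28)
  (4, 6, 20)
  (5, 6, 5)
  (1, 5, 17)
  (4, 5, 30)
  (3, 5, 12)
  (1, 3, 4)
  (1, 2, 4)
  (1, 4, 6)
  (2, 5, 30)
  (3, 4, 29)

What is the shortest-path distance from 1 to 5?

16

Some routes from 1 to 5:
1 → 4 → 6 → 5: 6 + 20 + 5 = 31
1 → 2 → 5: 4 + 30 = 34
1 → 5: 17
1 → 3 → 5: 4 + 12 = 16
1 → 6 → 5: 28 + 5 = 33
Shortest: 16.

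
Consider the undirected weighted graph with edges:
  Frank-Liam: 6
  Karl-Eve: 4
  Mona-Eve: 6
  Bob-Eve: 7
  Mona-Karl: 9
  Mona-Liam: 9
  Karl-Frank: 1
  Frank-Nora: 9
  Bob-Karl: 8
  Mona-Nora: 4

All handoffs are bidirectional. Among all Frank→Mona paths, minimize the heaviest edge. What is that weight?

6

Candidate routes:
Frank - Karl - Mona: max(1, 9) = 9
Frank - Karl - Bob - Eve - Mona: max(1, 8, 7, 6) = 8
Frank - Karl - Eve - Mona: max(1, 4, 6) = 6
Frank - Liam - Mona: max(6, 9) = 9
Frank - Nora - Mona: max(9, 4) = 9
The minimum achievable maximum is 6.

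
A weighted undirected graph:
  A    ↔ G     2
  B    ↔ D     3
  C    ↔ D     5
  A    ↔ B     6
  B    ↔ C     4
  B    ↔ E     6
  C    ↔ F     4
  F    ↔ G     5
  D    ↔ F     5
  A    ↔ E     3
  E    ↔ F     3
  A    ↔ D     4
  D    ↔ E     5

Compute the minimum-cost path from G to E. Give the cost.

A few of the G→E routes:
G - F - E: 5 + 3 = 8
G - A - D - E: 2 + 4 + 5 = 11
G - A - E: 2 + 3 = 5
G - A - D - F - E: 2 + 4 + 5 + 3 = 14
G - A - B - E: 2 + 6 + 6 = 14
Shortest: 5.

5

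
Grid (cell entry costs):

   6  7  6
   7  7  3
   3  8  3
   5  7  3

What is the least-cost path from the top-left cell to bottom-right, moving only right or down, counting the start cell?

28

One optimal route is [0,0] → [0,1] → [0,2] → [1,2] → [2,2] → [3,2].
Its cost is 6 + 7 + 6 + 3 + 3 + 3 = 28.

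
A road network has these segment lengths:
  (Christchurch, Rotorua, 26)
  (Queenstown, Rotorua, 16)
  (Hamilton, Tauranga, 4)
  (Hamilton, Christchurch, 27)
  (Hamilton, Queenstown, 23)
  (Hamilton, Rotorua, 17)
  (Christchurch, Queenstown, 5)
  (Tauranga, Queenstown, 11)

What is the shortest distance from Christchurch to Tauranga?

16

Checking several routes:
Christchurch-Queenstown-Hamilton-Tauranga: 5 + 23 + 4 = 32
Christchurch-Hamilton-Tauranga: 27 + 4 = 31
Christchurch-Queenstown-Tauranga: 5 + 11 = 16
Christchurch-Queenstown-Rotorua-Hamilton-Tauranga: 5 + 16 + 17 + 4 = 42
Best route has total 16.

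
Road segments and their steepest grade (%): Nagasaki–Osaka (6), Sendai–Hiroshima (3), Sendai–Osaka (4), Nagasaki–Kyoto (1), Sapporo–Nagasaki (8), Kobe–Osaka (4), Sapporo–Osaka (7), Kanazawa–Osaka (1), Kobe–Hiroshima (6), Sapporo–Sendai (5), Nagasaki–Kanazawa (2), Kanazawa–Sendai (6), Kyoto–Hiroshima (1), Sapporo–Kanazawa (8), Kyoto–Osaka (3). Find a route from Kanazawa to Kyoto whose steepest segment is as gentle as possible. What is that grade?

2

A few of the Kanazawa→Kyoto routes:
Kanazawa - Sendai - Hiroshima - Kyoto: max(6, 3, 1) = 6
Kanazawa - Osaka - Kyoto: max(1, 3) = 3
Kanazawa - Sendai - Hiroshima - Kobe - Osaka - Kyoto: max(6, 3, 6, 4, 3) = 6
Kanazawa - Osaka - Sendai - Hiroshima - Kyoto: max(1, 4, 3, 1) = 4
Kanazawa - Sendai - Hiroshima - Kobe - Osaka - Nagasaki - Kyoto: max(6, 3, 6, 4, 6, 1) = 6
Kanazawa - Nagasaki - Kyoto: max(2, 1) = 2
Smallest bottleneck: 2%.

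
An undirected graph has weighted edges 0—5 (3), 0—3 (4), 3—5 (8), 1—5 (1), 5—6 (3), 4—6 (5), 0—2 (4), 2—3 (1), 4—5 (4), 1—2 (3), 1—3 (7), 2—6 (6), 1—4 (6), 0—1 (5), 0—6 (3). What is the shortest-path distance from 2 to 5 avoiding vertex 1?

7

Comparing a few candidate routes:
2 -> 0 -> 5: 4 + 3 = 7
2 -> 3 -> 5: 1 + 8 = 9
2 -> 3 -> 0 -> 5: 1 + 4 + 3 = 8
The minimum is 7.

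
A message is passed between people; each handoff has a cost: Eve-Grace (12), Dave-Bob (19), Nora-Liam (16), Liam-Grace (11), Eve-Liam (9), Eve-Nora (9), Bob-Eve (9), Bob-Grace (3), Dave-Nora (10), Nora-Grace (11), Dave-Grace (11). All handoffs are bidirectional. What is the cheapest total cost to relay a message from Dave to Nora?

Comparing a few candidate routes:
Dave - Bob - Eve - Nora: 19 + 9 + 9 = 37
Dave - Grace - Eve - Nora: 11 + 12 + 9 = 32
Dave - Bob - Grace - Nora: 19 + 3 + 11 = 33
Dave - Nora: 10
Dave - Grace - Bob - Eve - Nora: 11 + 3 + 9 + 9 = 32
Dave - Grace - Nora: 11 + 11 = 22
Shortest: 10.

10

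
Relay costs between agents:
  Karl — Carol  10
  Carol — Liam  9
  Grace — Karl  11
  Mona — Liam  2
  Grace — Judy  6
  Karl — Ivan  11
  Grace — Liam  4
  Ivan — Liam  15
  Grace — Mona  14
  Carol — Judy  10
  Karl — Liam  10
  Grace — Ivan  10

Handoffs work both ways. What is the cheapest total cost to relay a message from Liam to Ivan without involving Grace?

15

Candidate routes:
Liam → Ivan: 15
Liam → Carol → Karl → Ivan: 9 + 10 + 11 = 30
Liam → Karl → Ivan: 10 + 11 = 21
Best route has total 15.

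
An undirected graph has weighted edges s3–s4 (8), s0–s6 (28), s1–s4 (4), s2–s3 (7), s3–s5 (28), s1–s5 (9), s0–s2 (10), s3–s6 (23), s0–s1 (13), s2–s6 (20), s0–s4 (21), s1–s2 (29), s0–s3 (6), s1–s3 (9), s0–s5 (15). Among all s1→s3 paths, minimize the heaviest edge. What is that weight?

Some routes from s1 to s3:
s1 -> s0 -> s2 -> s3: max(13, 10, 7) = 13
s1 -> s0 -> s3: max(13, 6) = 13
s1 -> s3: max(9) = 9
s1 -> s5 -> s0 -> s2 -> s3: max(9, 15, 10, 7) = 15
s1 -> s4 -> s3: max(4, 8) = 8
Best route has worst link 8.

8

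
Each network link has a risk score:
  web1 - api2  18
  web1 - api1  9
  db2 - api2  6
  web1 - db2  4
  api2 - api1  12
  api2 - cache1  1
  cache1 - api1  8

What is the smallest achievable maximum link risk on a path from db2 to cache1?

A few of the db2→cache1 routes:
db2-api2-api1-cache1: max(6, 12, 8) = 12
db2-web1-api1-api2-cache1: max(4, 9, 12, 1) = 12
db2-api2-cache1: max(6, 1) = 6
db2-web1-api1-cache1: max(4, 9, 8) = 9
Best route has worst link 6.

6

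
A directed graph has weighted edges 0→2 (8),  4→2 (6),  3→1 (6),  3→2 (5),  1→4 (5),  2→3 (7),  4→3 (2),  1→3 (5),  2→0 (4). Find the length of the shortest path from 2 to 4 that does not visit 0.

Paths from 2 to 4 avoiding 0:
2 -> 3 -> 1 -> 4: 7 + 6 + 5 = 18
Best route has total 18.

18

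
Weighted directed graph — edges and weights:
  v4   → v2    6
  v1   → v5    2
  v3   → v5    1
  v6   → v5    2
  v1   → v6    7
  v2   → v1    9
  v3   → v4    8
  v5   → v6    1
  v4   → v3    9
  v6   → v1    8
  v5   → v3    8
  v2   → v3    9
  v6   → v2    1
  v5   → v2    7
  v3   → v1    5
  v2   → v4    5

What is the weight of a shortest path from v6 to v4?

6

Comparing a few candidate routes:
v6 -> v5 -> v2 -> v4: 2 + 7 + 5 = 14
v6 -> v5 -> v3 -> v4: 2 + 8 + 8 = 18
v6 -> v2 -> v4: 1 + 5 = 6
The minimum is 6.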